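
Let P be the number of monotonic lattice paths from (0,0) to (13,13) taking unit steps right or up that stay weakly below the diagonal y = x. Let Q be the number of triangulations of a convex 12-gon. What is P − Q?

Monotone paths in an n×n grid that stay weakly below the diagonal are counted by C_n; here n = 13. So P = C_13 = 742900.
The number of triangulations of a 12-gon is the Catalan number C_10 (index = sides − 2). So Q = C_10 = 16796.
P − Q = 742900 − 16796 = 726104.

726104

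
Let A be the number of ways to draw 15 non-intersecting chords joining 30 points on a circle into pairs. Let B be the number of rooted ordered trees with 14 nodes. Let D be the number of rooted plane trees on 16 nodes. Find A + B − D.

Non-crossing perfect matchings of 2n points on a circle are counted by C_n; with 30 points, n = 15. So A = C_15 = 9694845.
Rooted ordered (plane) trees on m nodes have m−1 edges and are counted by C_{m−1}; m = 14 gives C_13. So B = C_13 = 742900.
Rooted ordered (plane) trees on m nodes have m−1 edges and are counted by C_{m−1}; m = 16 gives C_15. So D = C_15 = 9694845.
A + B − D = 9694845 + 742900 − 9694845 = 742900.

742900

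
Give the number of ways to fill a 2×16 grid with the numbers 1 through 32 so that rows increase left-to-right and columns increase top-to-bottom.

35357670

Standard Young tableaux of shape 2×n are counted by C_n; here n = 16.
C_16 = C(32,16)/17 = 601080390/17 = 35357670.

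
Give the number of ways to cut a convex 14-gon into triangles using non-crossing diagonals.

208012

Triangulations of a convex m-gon are counted by C_{m−2}; with m = 14 this is C_12.
C_12 = C(24,12)/13 = 2704156/13 = 208012.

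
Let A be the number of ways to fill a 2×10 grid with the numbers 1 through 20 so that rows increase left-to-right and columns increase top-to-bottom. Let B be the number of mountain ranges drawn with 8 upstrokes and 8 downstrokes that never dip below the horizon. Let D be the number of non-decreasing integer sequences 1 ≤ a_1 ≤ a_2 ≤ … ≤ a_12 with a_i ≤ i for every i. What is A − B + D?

223378

By the hook-length formula (or a Dyck-path bijection), SYT of shape 2×10 number C_10. So A = C_10 = 16796.
A Dyck path with 8 up-steps and 8 down-steps has semilength 8, so there are C_8 of them. So B = C_8 = 1430.
Weakly increasing sequences with a_i ≤ i biject with Dyck paths of semilength 12, so there are C_12. So D = C_12 = 208012.
A − B + D = 16796 − 1430 + 208012 = 223378.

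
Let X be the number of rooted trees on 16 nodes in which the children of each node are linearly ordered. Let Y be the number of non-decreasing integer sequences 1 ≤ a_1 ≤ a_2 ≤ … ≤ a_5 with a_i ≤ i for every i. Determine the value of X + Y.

A rooted plane tree on 16 nodes has 15 edges, and such trees are counted by C_15. So X = C_15 = 9694845.
Such sub-staircase sequences of length n are counted by C_n; here n = 5. So Y = C_5 = 42.
X + Y = 9694845 + 42 = 9694887.

9694887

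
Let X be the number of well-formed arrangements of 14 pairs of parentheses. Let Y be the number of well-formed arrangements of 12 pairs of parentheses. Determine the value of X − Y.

Balanced strings of n pairs of brackets are counted by C_n; here n = 14. So X = C_14 = 2674440.
Balanced strings of n pairs of brackets are counted by C_n; here n = 12. So Y = C_12 = 208012.
X − Y = 2674440 − 208012 = 2466428.

2466428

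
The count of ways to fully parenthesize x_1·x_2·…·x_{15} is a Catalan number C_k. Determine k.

14

Bracketing 15 factors into binary products is counted by C_{15−1} = C_14.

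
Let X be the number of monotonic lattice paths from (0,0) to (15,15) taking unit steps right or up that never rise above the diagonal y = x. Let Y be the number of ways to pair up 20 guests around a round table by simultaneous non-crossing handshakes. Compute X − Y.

Sub-diagonal monotone paths from (0,0) to (15,15) biject with Dyck paths of semilength 15, giving C_15. So X = C_15 = 9694845.
With 20 = 2·10 people, non-crossing handshake pairings are non-crossing perfect matchings on a circle, counted by C_10. So Y = C_10 = 16796.
X − Y = 9694845 − 16796 = 9678049.

9678049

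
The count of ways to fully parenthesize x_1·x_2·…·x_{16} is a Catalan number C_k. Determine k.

15

Ways to associate a product of 16 factors correspond to binary trees on 16 leaves, so the count is C_15.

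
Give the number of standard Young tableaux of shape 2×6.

By the hook-length formula (or a Dyck-path bijection), SYT of shape 2×6 number C_6.
C_6 = C(12,6)/7 = 924/7 = 132.

132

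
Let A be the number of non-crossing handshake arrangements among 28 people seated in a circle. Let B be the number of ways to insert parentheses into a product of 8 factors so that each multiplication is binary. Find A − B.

With 28 = 2·14 people, non-crossing handshake pairings are non-crossing perfect matchings on a circle, counted by C_14. So A = C_14 = 2674440.
Ways to associate a product of 8 factors correspond to binary trees on 8 leaves, so the count is C_7. So B = C_7 = 429.
A − B = 2674440 − 429 = 2674011.

2674011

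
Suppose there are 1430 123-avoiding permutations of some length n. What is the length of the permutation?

Permutations of [n] avoiding a fixed length-3 pattern are counted by C_n. Since C_8 = 1430, the index is 8.

8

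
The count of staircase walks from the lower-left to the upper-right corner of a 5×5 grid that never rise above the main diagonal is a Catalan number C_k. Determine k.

5

Sub-diagonal monotone paths from (0,0) to (5,5) biject with Dyck paths of semilength 5, giving C_5.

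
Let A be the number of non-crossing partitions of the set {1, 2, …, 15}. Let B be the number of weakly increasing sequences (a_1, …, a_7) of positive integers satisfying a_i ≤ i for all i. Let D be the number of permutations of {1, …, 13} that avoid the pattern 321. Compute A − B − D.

The non-crossing partitions of [15] form a lattice of size C_15. So A = C_15 = 9694845.
Such sub-staircase sequences of length n are counted by C_n; here n = 7. So B = C_7 = 429.
For any fixed pattern of length 3, the pattern-avoiding permutations of [13] number C_13. So D = C_13 = 742900.
A − B − D = 9694845 − 429 − 742900 = 8951516.

8951516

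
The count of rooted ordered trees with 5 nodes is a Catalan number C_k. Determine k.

Rooted ordered (plane) trees on m nodes have m−1 edges and are counted by C_{m−1}; m = 5 gives C_4.

4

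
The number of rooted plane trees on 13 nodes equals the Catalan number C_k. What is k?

12

A rooted plane tree on 13 nodes has 12 edges, and such trees are counted by C_12.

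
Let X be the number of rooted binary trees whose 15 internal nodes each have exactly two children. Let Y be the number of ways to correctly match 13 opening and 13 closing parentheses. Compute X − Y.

Full binary trees with n internal nodes are counted by C_n; here n = 15. So X = C_15 = 9694845.
With 13 pairs the number of balanced bracket strings is the Catalan number C_13. So Y = C_13 = 742900.
X − Y = 9694845 − 742900 = 8951945.

8951945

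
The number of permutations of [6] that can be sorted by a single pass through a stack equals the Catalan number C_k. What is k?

6

By Knuth's characterisation, the stack-sortable permutations of length 6 are the 231-avoiders, numbering C_6.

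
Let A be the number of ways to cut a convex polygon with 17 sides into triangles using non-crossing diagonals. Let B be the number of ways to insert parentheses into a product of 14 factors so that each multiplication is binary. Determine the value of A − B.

A convex 17-gon is triangulated into 15 triangles, and the number of such triangulations is the Catalan number C_{17−2} = C_15. So A = C_15 = 9694845.
Bracketing 14 factors into binary products is counted by C_{14−1} = C_13. So B = C_13 = 742900.
A − B = 9694845 − 742900 = 8951945.

8951945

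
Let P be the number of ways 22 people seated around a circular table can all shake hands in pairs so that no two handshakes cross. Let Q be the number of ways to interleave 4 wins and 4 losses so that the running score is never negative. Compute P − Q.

Non-crossing handshake pairings of 2n people are counted by C_n; 22 people gives n = 11. So P = C_11 = 58786.
Reading a vote for the leader as '(' and for the other as ')' turns such a sequence into a balanced string of 4 pairs, so the count is C_4. So Q = C_4 = 14.
P − Q = 58786 − 14 = 58772.

58772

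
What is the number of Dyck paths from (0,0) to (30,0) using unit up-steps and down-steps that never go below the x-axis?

Dyck paths of semilength n (length 2n) are counted by C_n; here n = 15.
C_15 = 9694845.

9694845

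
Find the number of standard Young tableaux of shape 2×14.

By the hook-length formula (or a Dyck-path bijection), SYT of shape 2×14 number C_14.
C_14 = C(28,14)/15 = 40116600/15 = 2674440.

2674440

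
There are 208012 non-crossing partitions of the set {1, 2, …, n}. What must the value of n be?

Non-crossing partitions of [n] are counted by C_n, and C_12 = 208012.

12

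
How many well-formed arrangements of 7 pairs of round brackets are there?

429

With 7 pairs the number of balanced bracket strings is the Catalan number C_7.
C_7 = C_6 · 2(2·6+1)/(6+2) = 132 · 26/8 = 429.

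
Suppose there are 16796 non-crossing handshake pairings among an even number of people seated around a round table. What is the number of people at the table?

Non-crossing handshake pairings of 2n people are counted by C_n. Since C_10 = 16796, the index is 10.
So n = 10, and there are 2n = 20 people.

20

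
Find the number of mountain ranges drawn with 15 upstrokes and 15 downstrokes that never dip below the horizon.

9694845

A Dyck path with 15 up-steps and 15 down-steps has semilength 15, so there are C_15 of them.
C_15 = 9694845.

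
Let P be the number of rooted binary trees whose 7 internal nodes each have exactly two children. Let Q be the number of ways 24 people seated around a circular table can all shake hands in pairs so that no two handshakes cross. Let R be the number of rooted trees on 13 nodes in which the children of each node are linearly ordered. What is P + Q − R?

429

Full binary trees with n internal nodes are counted by C_n; here n = 7. So P = C_7 = 429.
Non-crossing handshake pairings of 2n people are counted by C_n; 24 people gives n = 12. So Q = C_12 = 208012.
Rooted ordered (plane) trees on m nodes have m−1 edges and are counted by C_{m−1}; m = 13 gives C_12. So R = C_12 = 208012.
P + Q − R = 429 + 208012 − 208012 = 429.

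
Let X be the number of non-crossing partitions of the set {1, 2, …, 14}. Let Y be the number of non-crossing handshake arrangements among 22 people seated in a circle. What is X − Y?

2615654

The non-crossing partitions of [14] form a lattice of size C_14. So X = C_14 = 2674440.
With 22 = 2·11 people, non-crossing handshake pairings are non-crossing perfect matchings on a circle, counted by C_11. So Y = C_11 = 58786.
X − Y = 2674440 − 58786 = 2615654.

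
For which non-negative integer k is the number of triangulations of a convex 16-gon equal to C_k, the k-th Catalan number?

14

The number of triangulations of a 16-gon is the Catalan number C_14 (index = sides − 2).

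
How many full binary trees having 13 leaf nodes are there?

208012

A full binary tree with L leaves has L−1 internal nodes and is counted by C_{L−1}; L = 13 gives C_12.
C_12 = C_11 · 2(2·11+1)/(11+2) = 58786 · 46/13 = 208012.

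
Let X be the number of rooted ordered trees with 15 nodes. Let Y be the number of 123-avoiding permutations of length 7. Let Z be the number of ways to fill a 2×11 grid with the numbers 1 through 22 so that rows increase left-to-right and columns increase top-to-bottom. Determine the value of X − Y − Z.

Rooted ordered (plane) trees on m nodes have m−1 edges and are counted by C_{m−1}; m = 15 gives C_14. So X = C_14 = 2674440.
For any fixed pattern of length 3, the pattern-avoiding permutations of [7] number C_7. So Y = C_7 = 429.
By the hook-length formula (or a Dyck-path bijection), SYT of shape 2×11 number C_11. So Z = C_11 = 58786.
X − Y − Z = 2674440 − 429 − 58786 = 2615225.

2615225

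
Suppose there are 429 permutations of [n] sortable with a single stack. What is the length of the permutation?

7

Stack-sortable permutations of [n] are counted by C_n. Since C_7 = 429, the index is 7.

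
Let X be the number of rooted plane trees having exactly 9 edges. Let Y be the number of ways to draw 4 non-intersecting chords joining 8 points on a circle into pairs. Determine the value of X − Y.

4848

Rooted ordered trees with n edges are counted by C_n; here n = 9. So X = C_9 = 4862.
Pairing 8 circle points by 4 non-crossing chords gives C_4 matchings. So Y = C_4 = 14.
X − Y = 4862 − 14 = 4848.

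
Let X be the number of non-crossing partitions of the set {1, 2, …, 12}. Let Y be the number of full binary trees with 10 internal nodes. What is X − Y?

191216

Non-crossing partitions of an n-element set are counted by C_n; here n = 12. So X = C_12 = 208012.
The number of full binary trees on 10 internal nodes is the Catalan number C_10. So Y = C_10 = 16796.
X − Y = 208012 − 16796 = 191216.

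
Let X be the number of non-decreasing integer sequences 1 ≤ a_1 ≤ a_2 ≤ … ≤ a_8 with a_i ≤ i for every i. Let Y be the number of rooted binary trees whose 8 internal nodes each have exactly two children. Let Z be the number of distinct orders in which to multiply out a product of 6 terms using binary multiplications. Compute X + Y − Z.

2818

Such sub-staircase sequences of length n are counted by C_n; here n = 8. So X = C_8 = 1430.
The number of full binary trees on 8 internal nodes is the Catalan number C_8. So Y = C_8 = 1430.
Bracketing 6 factors into binary products is counted by C_{6−1} = C_5. So Z = C_5 = 42.
X + Y − Z = 1430 + 1430 − 42 = 2818.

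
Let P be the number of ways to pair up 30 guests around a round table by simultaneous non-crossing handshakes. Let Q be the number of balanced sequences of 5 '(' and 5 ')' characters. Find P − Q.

9694803

With 30 = 2·15 people, non-crossing handshake pairings are non-crossing perfect matchings on a circle, counted by C_15. So P = C_15 = 9694845.
Balanced strings of n pairs of brackets are counted by C_n; here n = 5. So Q = C_5 = 42.
P − Q = 9694845 − 42 = 9694803.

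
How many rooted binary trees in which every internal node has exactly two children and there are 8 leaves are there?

A full binary tree with L leaves has L−1 internal nodes and is counted by C_{L−1}; L = 8 gives C_7.
C_7 = C_6 · 2(2·6+1)/(6+2) = 132 · 26/8 = 429.

429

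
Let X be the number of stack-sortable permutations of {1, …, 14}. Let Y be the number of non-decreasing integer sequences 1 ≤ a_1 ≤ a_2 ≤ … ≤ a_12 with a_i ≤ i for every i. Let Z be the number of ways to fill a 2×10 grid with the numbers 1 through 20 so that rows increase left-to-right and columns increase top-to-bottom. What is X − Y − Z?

By Knuth's characterisation, the stack-sortable permutations of length 14 are the 231-avoiders, numbering C_14. So X = C_14 = 2674440.
Weakly increasing sequences with a_i ≤ i biject with Dyck paths of semilength 12, so there are C_12. So Y = C_12 = 208012.
Standard Young tableaux of shape 2×n are counted by C_n; here n = 10. So Z = C_10 = 16796.
X − Y − Z = 2674440 − 208012 − 16796 = 2449632.

2449632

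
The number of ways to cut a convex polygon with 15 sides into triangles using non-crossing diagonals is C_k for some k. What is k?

13

Triangulations of a convex m-gon are counted by C_{m−2}; with m = 15 this is C_13.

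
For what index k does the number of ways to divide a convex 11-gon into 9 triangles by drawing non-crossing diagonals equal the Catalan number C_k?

Triangulations of a convex m-gon are counted by C_{m−2}; with m = 11 this is C_9.

9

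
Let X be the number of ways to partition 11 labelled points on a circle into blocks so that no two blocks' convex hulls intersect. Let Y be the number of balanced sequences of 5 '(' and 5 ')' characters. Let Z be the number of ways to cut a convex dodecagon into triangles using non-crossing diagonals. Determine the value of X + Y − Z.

Non-crossing partitions of an n-element set are counted by C_n; here n = 11. So X = C_11 = 58786.
With 5 pairs the number of balanced bracket strings is the Catalan number C_5. So Y = C_5 = 42.
A convex 12-gon is triangulated into 10 triangles, and the number of such triangulations is the Catalan number C_{12−2} = C_10. So Z = C_10 = 16796.
X + Y − Z = 58786 + 42 − 16796 = 42032.

42032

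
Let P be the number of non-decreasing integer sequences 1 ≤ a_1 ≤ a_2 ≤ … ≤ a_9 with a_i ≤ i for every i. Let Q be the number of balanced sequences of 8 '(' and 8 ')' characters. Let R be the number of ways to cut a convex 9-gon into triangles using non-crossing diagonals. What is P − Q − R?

3003

Weakly increasing sequences with a_i ≤ i biject with Dyck paths of semilength 9, so there are C_9. So P = C_9 = 4862.
A balanced arrangement of 8 bracket pairs is a Dyck word of semilength 8, so the count is C_8. So Q = C_8 = 1430.
Triangulations of a convex m-gon are counted by C_{m−2}; with m = 9 this is C_7. So R = C_7 = 429.
P − Q − R = 4862 − 1430 − 429 = 3003.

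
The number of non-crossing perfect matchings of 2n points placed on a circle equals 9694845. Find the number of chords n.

15

Non-crossing pairings of 2n points on a circle are counted by C_n. Since C_15 = 9694845, the index is 15.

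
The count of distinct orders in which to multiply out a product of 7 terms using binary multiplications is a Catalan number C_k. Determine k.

Ways to associate a product of 7 factors correspond to binary trees on 7 leaves, so the count is C_6.

6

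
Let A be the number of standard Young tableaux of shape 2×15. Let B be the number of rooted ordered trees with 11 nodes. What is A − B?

9678049

By the hook-length formula (or a Dyck-path bijection), SYT of shape 2×15 number C_15. So A = C_15 = 9694845.
A rooted plane tree on 11 nodes has 10 edges, and such trees are counted by C_10. So B = C_10 = 16796.
A − B = 9694845 − 16796 = 9678049.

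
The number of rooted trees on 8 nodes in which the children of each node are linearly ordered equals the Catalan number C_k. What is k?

7

Rooted ordered (plane) trees on m nodes have m−1 edges and are counted by C_{m−1}; m = 8 gives C_7.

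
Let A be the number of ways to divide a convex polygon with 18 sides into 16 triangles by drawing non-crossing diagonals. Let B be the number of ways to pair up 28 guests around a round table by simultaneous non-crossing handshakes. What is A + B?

A convex 18-gon is triangulated into 16 triangles, and the number of such triangulations is the Catalan number C_{18−2} = C_16. So A = C_16 = 35357670.
With 28 = 2·14 people, non-crossing handshake pairings are non-crossing perfect matchings on a circle, counted by C_14. So B = C_14 = 2674440.
A + B = 35357670 + 2674440 = 38032110.

38032110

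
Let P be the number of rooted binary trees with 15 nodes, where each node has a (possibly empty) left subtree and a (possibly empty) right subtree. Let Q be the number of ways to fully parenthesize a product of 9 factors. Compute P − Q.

9693415

There are C_n binary search tree shapes on n keys; with n = 15 that is C_15. So P = C_15 = 9694845.
Ways to associate a product of 9 factors correspond to binary trees on 9 leaves, so the count is C_8. So Q = C_8 = 1430.
P − Q = 9694845 − 1430 = 9693415.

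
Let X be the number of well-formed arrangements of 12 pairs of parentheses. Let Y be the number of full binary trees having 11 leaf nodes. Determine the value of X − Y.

Balanced strings of n pairs of brackets are counted by C_n; here n = 12. So X = C_12 = 208012.
Full binary trees with 11 leaves have 11−1 = 10 internal nodes, so there are C_10 of them. So Y = C_10 = 16796.
X − Y = 208012 − 16796 = 191216.

191216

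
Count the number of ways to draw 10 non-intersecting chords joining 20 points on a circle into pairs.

16796

Pairing 20 circle points by 10 non-crossing chords gives C_10 matchings.
C_10 = C(20,10)/11 = 184756/11 = 16796.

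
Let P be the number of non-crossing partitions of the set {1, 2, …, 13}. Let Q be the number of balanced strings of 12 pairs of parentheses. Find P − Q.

Non-crossing partitions of an n-element set are counted by C_n; here n = 13. So P = C_13 = 742900.
With 12 pairs the number of balanced bracket strings is the Catalan number C_12. So Q = C_12 = 208012.
P − Q = 742900 − 208012 = 534888.

534888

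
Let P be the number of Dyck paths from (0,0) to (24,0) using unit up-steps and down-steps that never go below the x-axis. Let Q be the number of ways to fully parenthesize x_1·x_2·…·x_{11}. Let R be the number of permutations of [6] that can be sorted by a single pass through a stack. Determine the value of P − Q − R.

Dyck paths of semilength n (length 2n) are counted by C_n; here n = 12. So P = C_12 = 208012.
Ways to associate a product of 11 factors correspond to binary trees on 11 leaves, so the count is C_10. So Q = C_10 = 16796.
Stack-sortable permutations are exactly the 231-avoiding ones, counted by C_n; here n = 6. So R = C_6 = 132.
P − Q − R = 208012 − 16796 − 132 = 191084.

191084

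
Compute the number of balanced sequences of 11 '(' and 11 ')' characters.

Balanced strings of n pairs of brackets are counted by C_n; here n = 11.
C_11 = 58786.

58786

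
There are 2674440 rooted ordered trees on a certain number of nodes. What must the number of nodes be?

Rooted ordered trees on m nodes are counted by C_{m−1}, and C_14 = 2674440.
So the index is 14, and the number of nodes is 14 + 1 = 15.

15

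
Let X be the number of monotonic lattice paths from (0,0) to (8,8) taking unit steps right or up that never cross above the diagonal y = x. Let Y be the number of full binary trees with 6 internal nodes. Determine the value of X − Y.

1298

Monotone paths in an n×n grid that stay weakly below the diagonal are counted by C_n; here n = 8. So X = C_8 = 1430.
Full binary trees with n internal nodes are counted by C_n; here n = 6. So Y = C_6 = 132.
X − Y = 1430 − 132 = 1298.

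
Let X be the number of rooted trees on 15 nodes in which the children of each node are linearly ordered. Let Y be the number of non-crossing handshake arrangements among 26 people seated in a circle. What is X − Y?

1931540

Rooted ordered (plane) trees on m nodes have m−1 edges and are counted by C_{m−1}; m = 15 gives C_14. So X = C_14 = 2674440.
Non-crossing handshake pairings of 2n people are counted by C_n; 26 people gives n = 13. So Y = C_13 = 742900.
X − Y = 2674440 − 742900 = 1931540.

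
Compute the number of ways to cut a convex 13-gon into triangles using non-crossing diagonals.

58786

A convex 13-gon is triangulated into 11 triangles, and the number of such triangulations is the Catalan number C_{13−2} = C_11.
C_11 = C(22,11)/12 = 705432/12 = 58786.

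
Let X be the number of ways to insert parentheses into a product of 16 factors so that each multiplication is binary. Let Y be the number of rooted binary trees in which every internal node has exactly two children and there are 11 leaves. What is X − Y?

Ways to associate a product of 16 factors correspond to binary trees on 16 leaves, so the count is C_15. So X = C_15 = 9694845.
Full binary trees with 11 leaves have 11−1 = 10 internal nodes, so there are C_10 of them. So Y = C_10 = 16796.
X − Y = 9694845 − 16796 = 9678049.

9678049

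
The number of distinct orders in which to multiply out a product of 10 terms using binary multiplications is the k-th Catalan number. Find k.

9

Parenthesizations of m factors correspond to full binary trees with m leaves, counted by C_{m−1}; m = 10 gives C_9.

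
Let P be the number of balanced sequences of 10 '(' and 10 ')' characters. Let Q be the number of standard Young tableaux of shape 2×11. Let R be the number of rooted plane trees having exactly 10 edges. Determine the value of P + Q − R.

58786

With 10 pairs the number of balanced bracket strings is the Catalan number C_10. So P = C_10 = 16796.
By the hook-length formula (or a Dyck-path bijection), SYT of shape 2×11 number C_11. So Q = C_11 = 58786.
Rooted ordered trees with n edges are counted by C_n; here n = 10. So R = C_10 = 16796.
P + Q − R = 16796 + 58786 − 16796 = 58786.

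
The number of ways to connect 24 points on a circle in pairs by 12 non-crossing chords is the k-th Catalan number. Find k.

Non-crossing perfect matchings of 2n points on a circle are counted by C_n; with 24 points, n = 12.

12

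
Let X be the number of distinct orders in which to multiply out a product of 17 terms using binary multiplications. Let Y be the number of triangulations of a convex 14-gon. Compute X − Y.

Bracketing 17 factors into binary products is counted by C_{17−1} = C_16. So X = C_16 = 35357670.
The number of triangulations of a 14-gon is the Catalan number C_12 (index = sides − 2). So Y = C_12 = 208012.
X − Y = 35357670 − 208012 = 35149658.

35149658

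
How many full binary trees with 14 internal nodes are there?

The number of full binary trees on 14 internal nodes is the Catalan number C_14.
C_14 = C(28,14)/15 = 40116600/15 = 2674440.

2674440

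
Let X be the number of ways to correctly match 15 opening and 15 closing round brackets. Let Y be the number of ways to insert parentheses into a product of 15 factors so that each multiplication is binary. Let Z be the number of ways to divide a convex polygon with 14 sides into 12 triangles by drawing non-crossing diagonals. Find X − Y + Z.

A balanced arrangement of 15 bracket pairs is a Dyck word of semilength 15, so the count is C_15. So X = C_15 = 9694845.
Parenthesizations of m factors correspond to full binary trees with m leaves, counted by C_{m−1}; m = 15 gives C_14. So Y = C_14 = 2674440.
Triangulations of a convex m-gon are counted by C_{m−2}; with m = 14 this is C_12. So Z = C_12 = 208012.
X − Y + Z = 9694845 − 2674440 + 208012 = 7228417.

7228417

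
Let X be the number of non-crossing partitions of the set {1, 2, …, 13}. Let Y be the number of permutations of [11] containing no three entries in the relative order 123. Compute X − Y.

Non-crossing partitions of an n-element set are counted by C_n; here n = 13. So X = C_13 = 742900.
For any fixed pattern of length 3, the pattern-avoiding permutations of [11] number C_11. So Y = C_11 = 58786.
X − Y = 742900 − 58786 = 684114.

684114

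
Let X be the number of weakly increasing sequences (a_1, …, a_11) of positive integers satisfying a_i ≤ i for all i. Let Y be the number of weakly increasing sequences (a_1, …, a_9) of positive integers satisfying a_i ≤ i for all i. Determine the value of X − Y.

53924

Weakly increasing sequences with a_i ≤ i biject with Dyck paths of semilength 11, so there are C_11. So X = C_11 = 58786.
Such sub-staircase sequences of length n are counted by C_n; here n = 9. So Y = C_9 = 4862.
X − Y = 58786 − 4862 = 53924.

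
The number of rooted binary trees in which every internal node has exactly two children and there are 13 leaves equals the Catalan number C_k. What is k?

A full binary tree with L leaves has L−1 internal nodes and is counted by C_{L−1}; L = 13 gives C_12.

12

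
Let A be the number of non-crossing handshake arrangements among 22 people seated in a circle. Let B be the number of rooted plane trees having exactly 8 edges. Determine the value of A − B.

57356

With 22 = 2·11 people, non-crossing handshake pairings are non-crossing perfect matchings on a circle, counted by C_11. So A = C_11 = 58786.
Rooted ordered trees with n edges are counted by C_n; here n = 8. So B = C_8 = 1430.
A − B = 58786 − 1430 = 57356.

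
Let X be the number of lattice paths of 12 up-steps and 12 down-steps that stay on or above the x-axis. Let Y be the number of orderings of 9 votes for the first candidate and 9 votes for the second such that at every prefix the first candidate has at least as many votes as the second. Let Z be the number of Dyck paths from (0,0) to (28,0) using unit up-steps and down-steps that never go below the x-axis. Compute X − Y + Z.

2877590

Paths of 12 up- and 12 down-steps that never dip below the axis are Dyck paths; their count is C_12. So X = C_12 = 208012.
Ballot sequences with n votes each where one side never trails are Dyck words, counted by C_n; here n = 9. So Y = C_9 = 4862.
A Dyck path with 14 up-steps and 14 down-steps has semilength 14, so there are C_14 of them. So Z = C_14 = 2674440.
X − Y + Z = 208012 − 4862 + 2674440 = 2877590.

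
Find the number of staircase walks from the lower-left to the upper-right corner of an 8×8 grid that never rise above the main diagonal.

1430

Sub-diagonal monotone paths from (0,0) to (8,8) biject with Dyck paths of semilength 8, giving C_8.
C_8 = C(16,8)/9 = 12870/9 = 1430.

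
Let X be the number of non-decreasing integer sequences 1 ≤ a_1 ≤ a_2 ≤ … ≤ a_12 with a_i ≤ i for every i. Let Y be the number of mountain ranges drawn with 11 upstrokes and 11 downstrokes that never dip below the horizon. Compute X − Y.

Weakly increasing sequences with a_i ≤ i biject with Dyck paths of semilength 12, so there are C_12. So X = C_12 = 208012.
A Dyck path with 11 up-steps and 11 down-steps has semilength 11, so there are C_11 of them. So Y = C_11 = 58786.
X − Y = 208012 − 58786 = 149226.

149226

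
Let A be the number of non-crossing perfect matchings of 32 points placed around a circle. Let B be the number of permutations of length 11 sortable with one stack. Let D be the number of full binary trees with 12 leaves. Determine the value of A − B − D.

35240098

Pairing 32 circle points by 16 non-crossing chords gives C_16 matchings. So A = C_16 = 35357670.
By Knuth's characterisation, the stack-sortable permutations of length 11 are the 231-avoiders, numbering C_11. So B = C_11 = 58786.
Full binary trees with 12 leaves have 12−1 = 11 internal nodes, so there are C_11 of them. So D = C_11 = 58786.
A − B − D = 35357670 − 58786 − 58786 = 35240098.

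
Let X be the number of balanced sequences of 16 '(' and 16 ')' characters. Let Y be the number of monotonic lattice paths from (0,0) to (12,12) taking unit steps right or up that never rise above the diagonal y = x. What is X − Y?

35149658

Balanced strings of n pairs of brackets are counted by C_n; here n = 16. So X = C_16 = 35357670.
Sub-diagonal monotone paths from (0,0) to (12,12) biject with Dyck paths of semilength 12, giving C_12. So Y = C_12 = 208012.
X − Y = 35357670 − 208012 = 35149658.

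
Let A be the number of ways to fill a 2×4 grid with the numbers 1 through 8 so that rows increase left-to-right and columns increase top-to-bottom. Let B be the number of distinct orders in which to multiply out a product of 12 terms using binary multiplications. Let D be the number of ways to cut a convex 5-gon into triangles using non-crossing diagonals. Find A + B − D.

58795

By the hook-length formula (or a Dyck-path bijection), SYT of shape 2×4 number C_4. So A = C_4 = 14.
Parenthesizations of m factors correspond to full binary trees with m leaves, counted by C_{m−1}; m = 12 gives C_11. So B = C_11 = 58786.
Triangulations of a convex m-gon are counted by C_{m−2}; with m = 5 this is C_3. So D = C_3 = 5.
A + B − D = 14 + 58786 − 5 = 58795.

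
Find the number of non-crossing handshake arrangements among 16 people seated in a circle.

Non-crossing handshake pairings of 2n people are counted by C_n; 16 people gives n = 8.
C_8 = 1430.

1430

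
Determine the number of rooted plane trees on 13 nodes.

A rooted plane tree on 13 nodes has 12 edges, and such trees are counted by C_12.
C_12 = 208012.

208012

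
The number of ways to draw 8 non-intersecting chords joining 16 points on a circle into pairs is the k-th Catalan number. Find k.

8

Non-crossing perfect matchings of 2n points on a circle are counted by C_n; with 16 points, n = 8.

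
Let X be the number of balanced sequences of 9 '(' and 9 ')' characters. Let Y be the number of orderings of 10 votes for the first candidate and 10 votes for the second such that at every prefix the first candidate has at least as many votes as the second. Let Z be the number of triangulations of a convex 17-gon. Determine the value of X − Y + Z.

Balanced strings of n pairs of brackets are counted by C_n; here n = 9. So X = C_9 = 4862.
Ballot sequences with n votes each where one side never trails are Dyck words, counted by C_n; here n = 10. So Y = C_10 = 16796.
A convex 17-gon is triangulated into 15 triangles, and the number of such triangulations is the Catalan number C_{17−2} = C_15. So Z = C_15 = 9694845.
X − Y + Z = 4862 − 16796 + 9694845 = 9682911.

9682911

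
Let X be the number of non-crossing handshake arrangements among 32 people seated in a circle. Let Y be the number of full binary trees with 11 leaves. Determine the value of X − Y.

With 32 = 2·16 people, non-crossing handshake pairings are non-crossing perfect matchings on a circle, counted by C_16. So X = C_16 = 35357670.
Full binary trees with 11 leaves have 11−1 = 10 internal nodes, so there are C_10 of them. So Y = C_10 = 16796.
X − Y = 35357670 − 16796 = 35340874.

35340874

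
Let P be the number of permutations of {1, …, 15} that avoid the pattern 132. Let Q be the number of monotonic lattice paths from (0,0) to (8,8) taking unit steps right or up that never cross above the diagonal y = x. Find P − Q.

9693415

Permutations of [n] avoiding any single length-3 pattern are counted by C_n; here n = 15. So P = C_15 = 9694845.
Monotone paths in an n×n grid that stay weakly below the diagonal are counted by C_n; here n = 8. So Q = C_8 = 1430.
P − Q = 9694845 − 1430 = 9693415.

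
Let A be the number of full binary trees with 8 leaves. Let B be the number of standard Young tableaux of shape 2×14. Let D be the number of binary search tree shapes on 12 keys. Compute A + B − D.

2466857

A full binary tree with L leaves has L−1 internal nodes and is counted by C_{L−1}; L = 8 gives C_7. So A = C_7 = 429.
Standard Young tableaux of shape 2×n are counted by C_n; here n = 14. So B = C_14 = 2674440.
There are C_n binary search tree shapes on n keys; with n = 12 that is C_12. So D = C_12 = 208012.
A + B − D = 429 + 2674440 − 208012 = 2466857.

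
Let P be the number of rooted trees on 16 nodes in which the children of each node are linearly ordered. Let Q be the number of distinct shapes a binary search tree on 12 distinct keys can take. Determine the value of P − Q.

A rooted plane tree on 16 nodes has 15 edges, and such trees are counted by C_15. So P = C_15 = 9694845.
Rooted binary trees with 12 nodes (each child slot possibly empty) number C_12. So Q = C_12 = 208012.
P − Q = 9694845 − 208012 = 9486833.

9486833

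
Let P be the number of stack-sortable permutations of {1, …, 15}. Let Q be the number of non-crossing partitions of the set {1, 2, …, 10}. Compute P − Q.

9678049

Stack-sortable permutations are exactly the 231-avoiding ones, counted by C_n; here n = 15. So P = C_15 = 9694845.
Non-crossing partitions of an n-element set are counted by C_n; here n = 10. So Q = C_10 = 16796.
P − Q = 9694845 − 16796 = 9678049.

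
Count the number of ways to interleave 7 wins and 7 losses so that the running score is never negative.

Reading a vote for the leader as '(' and for the other as ')' turns such a sequence into a balanced string of 7 pairs, so the count is C_7.
C_7 = C(14,7)/8 = 3432/8 = 429.

429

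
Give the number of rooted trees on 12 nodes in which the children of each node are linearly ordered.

58786

Rooted ordered (plane) trees on m nodes have m−1 edges and are counted by C_{m−1}; m = 12 gives C_11.
C_11 = C(22,11)/12 = 705432/12 = 58786.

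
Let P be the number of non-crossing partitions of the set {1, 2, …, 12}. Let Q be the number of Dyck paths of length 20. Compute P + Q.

224808

Non-crossing partitions of an n-element set are counted by C_n; here n = 12. So P = C_12 = 208012.
A Dyck path with 10 up-steps and 10 down-steps has semilength 10, so there are C_10 of them. So Q = C_10 = 16796.
P + Q = 208012 + 16796 = 224808.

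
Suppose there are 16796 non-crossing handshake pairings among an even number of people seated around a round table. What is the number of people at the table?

20

Non-crossing handshake pairings of 2n people are counted by C_n, and C_10 = 16796.
So n = 10, and there are 2n = 20 people.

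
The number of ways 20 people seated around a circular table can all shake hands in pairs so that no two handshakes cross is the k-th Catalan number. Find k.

With 20 = 2·10 people, non-crossing handshake pairings are non-crossing perfect matchings on a circle, counted by C_10.

10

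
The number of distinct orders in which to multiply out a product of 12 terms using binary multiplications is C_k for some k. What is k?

11

Parenthesizations of m factors correspond to full binary trees with m leaves, counted by C_{m−1}; m = 12 gives C_11.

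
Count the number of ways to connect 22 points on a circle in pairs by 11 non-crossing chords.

58786

Non-crossing perfect matchings of 2n points on a circle are counted by C_n; with 22 points, n = 11.
C_11 = 58786.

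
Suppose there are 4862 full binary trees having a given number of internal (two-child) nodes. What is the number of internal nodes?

9

Full binary trees with n internal nodes are counted by C_n. Since C_9 = 4862, the index is 9.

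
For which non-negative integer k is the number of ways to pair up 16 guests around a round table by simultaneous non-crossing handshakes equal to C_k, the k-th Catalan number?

Non-crossing handshake pairings of 2n people are counted by C_n; 16 people gives n = 8.

8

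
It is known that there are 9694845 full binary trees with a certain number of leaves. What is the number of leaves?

16

Full binary trees with L leaves are counted by C_{L−1}, and C_15 = 9694845.
So the index is 15, and the number of leaves is 15 + 1 = 16.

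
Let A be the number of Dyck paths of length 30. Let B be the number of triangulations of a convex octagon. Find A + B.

9694977

Dyck paths of semilength n (length 2n) are counted by C_n; here n = 15. So A = C_15 = 9694845.
A convex 8-gon is triangulated into 6 triangles, and the number of such triangulations is the Catalan number C_{8−2} = C_6. So B = C_6 = 132.
A + B = 9694845 + 132 = 9694977.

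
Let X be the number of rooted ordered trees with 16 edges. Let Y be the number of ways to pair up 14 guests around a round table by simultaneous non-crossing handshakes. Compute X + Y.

35358099

Rooted ordered trees with n edges are counted by C_n; here n = 16. So X = C_16 = 35357670.
With 14 = 2·7 people, non-crossing handshake pairings are non-crossing perfect matchings on a circle, counted by C_7. So Y = C_7 = 429.
X + Y = 35357670 + 429 = 35358099.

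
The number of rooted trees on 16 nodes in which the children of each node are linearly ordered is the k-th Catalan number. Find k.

A rooted plane tree on 16 nodes has 15 edges, and such trees are counted by C_15.

15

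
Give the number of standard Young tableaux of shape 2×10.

Standard Young tableaux of shape 2×n are counted by C_n; here n = 10.
C_10 = C(20,10)/11 = 184756/11 = 16796.

16796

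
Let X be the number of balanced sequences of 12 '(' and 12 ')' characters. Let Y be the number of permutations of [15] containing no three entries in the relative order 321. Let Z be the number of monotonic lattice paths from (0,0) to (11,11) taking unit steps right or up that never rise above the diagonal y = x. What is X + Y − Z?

9844071

With 12 pairs the number of balanced bracket strings is the Catalan number C_12. So X = C_12 = 208012.
Permutations of [n] avoiding any single length-3 pattern are counted by C_n; here n = 15. So Y = C_15 = 9694845.
Monotone paths in an n×n grid that stay weakly below the diagonal are counted by C_n; here n = 11. So Z = C_11 = 58786.
X + Y − Z = 208012 + 9694845 − 58786 = 9844071.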